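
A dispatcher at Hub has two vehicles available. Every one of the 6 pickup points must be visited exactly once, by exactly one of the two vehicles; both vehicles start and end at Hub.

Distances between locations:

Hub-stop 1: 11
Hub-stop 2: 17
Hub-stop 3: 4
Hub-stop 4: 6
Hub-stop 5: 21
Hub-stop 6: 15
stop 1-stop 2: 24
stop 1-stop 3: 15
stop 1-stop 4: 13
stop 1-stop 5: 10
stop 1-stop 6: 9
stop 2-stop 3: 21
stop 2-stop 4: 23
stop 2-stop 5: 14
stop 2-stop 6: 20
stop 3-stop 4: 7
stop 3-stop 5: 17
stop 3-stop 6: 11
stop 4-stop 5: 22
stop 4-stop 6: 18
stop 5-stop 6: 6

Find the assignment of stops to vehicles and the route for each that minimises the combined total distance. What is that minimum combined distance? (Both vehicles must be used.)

Minimum combined distance: 73.

Check every non-empty split of the stops between the two vehicles; for each half take its own optimal tour:
  {stop 1} + {stop 2, stop 3, stop 4, stop 5, stop 6}: 22 + 61 = 83
  {stop 2} + {stop 1, stop 3, stop 4, stop 5, stop 6}: 34 + 50 = 84
  {stop 1, stop 2} + {stop 3, stop 4, stop 5, stop 6}: 52 + 49 = 101
  {stop 3} + {stop 1, stop 2, stop 4, stop 5, stop 6}: 8 + 65 = 73
  {stop 1, stop 3} + {stop 2, stop 4, stop 5, stop 6}: 30 + 61 = 91
  {stop 2, stop 3} + {stop 1, stop 4, stop 5, stop 6}: 42 + 50 = 92
  … (31 splits in total)
Best: vehicle 1 Hub → stop 3 → Hub = 8; vehicle 2 Hub → stop 2 → stop 5 → stop 6 → stop 1 → stop 4 → Hub = 65; combined 73.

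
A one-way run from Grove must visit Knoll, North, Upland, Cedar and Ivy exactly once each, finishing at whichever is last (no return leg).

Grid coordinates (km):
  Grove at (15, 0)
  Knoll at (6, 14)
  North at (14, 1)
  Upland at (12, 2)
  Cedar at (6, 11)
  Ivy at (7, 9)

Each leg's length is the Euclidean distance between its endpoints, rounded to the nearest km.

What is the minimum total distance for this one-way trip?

There are 5! = 120 possible orderings.
Grove → Knoll → North → Upland → Cedar → Ivy: 17+15+2+11+2 = 47
Grove → Knoll → North → Upland → Ivy → Cedar: 17+15+2+9+2 = 45
Grove → Knoll → North → Cedar → Upland → Ivy: 17+15+13+11+9 = 65
Grove → Knoll → North → Cedar → Ivy → Upland: 17+15+13+2+9 = 56
Grove → Knoll → North → Ivy → Upland → Cedar: 17+15+11+9+11 = 63
Grove → Knoll → North → Ivy → Cedar → Upland: 17+15+11+2+11 = 56
Grove → Knoll → Upland → North → Cedar → Ivy: 17+13+2+13+2 = 47
Grove → Knoll → Upland → North → Ivy → Cedar: 17+13+2+11+2 = 45
Grove → Knoll → Upland → Cedar → North → Ivy: 17+13+11+13+11 = 65
Grove → Knoll → Upland → Cedar → Ivy → North: 17+13+11+2+11 = 54
Grove → Knoll → Upland → Ivy → North → Cedar: 17+13+9+11+13 = 63
Grove → Knoll → Upland → Ivy → Cedar → North: 17+13+9+2+13 = 54
Grove → Knoll → Cedar → North → Upland → Ivy: 17+3+13+2+9 = 44
Grove → Knoll → Cedar → North → Ivy → Upland: 17+3+13+11+9 = 53
… (106 more)
Grove → North → Upland → Ivy → Cedar → Knoll: 1+2+9+2+3 = 17  ← best
The minimum is 17.
One shortest path: Grove → North → Upland → Ivy → Cedar → Knoll.

Shortest open route: 17 km.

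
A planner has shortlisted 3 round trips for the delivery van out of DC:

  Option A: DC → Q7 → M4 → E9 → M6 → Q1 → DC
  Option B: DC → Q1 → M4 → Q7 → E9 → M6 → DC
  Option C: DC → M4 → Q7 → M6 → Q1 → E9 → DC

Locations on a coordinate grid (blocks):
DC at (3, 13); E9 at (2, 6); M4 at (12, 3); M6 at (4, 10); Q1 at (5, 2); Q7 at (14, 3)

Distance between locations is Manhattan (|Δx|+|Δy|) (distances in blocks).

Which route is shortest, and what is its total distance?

Option A: 21 + 2 + 13 + 6 + 9 + 13 = 64
Option B: 13 + 8 + 2 + 15 + 6 + 4 = 48
Option C: 19 + 2 + 17 + 9 + 7 + 8 = 62

48 blocks — Option B is the shortest.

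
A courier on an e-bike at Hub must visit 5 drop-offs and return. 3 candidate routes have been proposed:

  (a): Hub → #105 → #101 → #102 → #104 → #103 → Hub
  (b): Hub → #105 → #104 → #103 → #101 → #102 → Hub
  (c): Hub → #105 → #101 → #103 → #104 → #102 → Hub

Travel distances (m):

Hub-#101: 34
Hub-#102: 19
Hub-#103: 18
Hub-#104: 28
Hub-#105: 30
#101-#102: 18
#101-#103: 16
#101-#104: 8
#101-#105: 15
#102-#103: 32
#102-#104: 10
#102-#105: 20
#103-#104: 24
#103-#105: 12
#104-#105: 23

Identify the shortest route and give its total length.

(a): 30 + 15 + 18 + 10 + 24 + 18 = 115
(b): 30 + 23 + 24 + 16 + 18 + 19 = 130
(c): 30 + 15 + 16 + 24 + 10 + 19 = 114

114 m — (c) is the shortest.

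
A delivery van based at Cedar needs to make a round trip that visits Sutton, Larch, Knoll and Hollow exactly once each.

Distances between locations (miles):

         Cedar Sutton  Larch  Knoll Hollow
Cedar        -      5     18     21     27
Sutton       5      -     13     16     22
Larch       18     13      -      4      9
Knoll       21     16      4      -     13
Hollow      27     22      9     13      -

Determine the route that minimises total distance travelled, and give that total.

61 miles — the shortest possible round trip.

Cedar→Sutton→Larch→Knoll→Hollow→Cedar: 5+13+4+13+27 = 62
Cedar→Sutton→Larch→Hollow→Knoll→Cedar: 5+13+9+13+21 = 61
Cedar→Sutton→Knoll→Larch→Hollow→Cedar: 5+16+4+9+27 = 61
Cedar→Sutton→Knoll→Hollow→Larch→Cedar: 5+16+13+9+18 = 61
Cedar→Sutton→Hollow→Larch→Knoll→Cedar: 5+22+9+4+21 = 61
Cedar→Sutton→Hollow→Knoll→Larch→Cedar: 5+22+13+4+18 = 62
Cedar→Larch→Sutton→Knoll→Hollow→Cedar: 18+13+16+13+27 = 87
Cedar→Larch→Sutton→Hollow→Knoll→Cedar: 18+13+22+13+21 = 87
Cedar→Larch→Knoll→Sutton→Hollow→Cedar: 18+4+16+22+27 = 87
Cedar→Larch→Hollow→Sutton→Knoll→Cedar: 18+9+22+16+21 = 86
Cedar→Knoll→Sutton→Larch→Hollow→Cedar: 21+16+13+9+27 = 86
Cedar→Knoll→Larch→Sutton→Hollow→Cedar: 21+4+13+22+27 = 87
The minimum is 61.
One optimal route: Cedar → Sutton → Larch → Hollow → Knoll → Cedar (or its reverse).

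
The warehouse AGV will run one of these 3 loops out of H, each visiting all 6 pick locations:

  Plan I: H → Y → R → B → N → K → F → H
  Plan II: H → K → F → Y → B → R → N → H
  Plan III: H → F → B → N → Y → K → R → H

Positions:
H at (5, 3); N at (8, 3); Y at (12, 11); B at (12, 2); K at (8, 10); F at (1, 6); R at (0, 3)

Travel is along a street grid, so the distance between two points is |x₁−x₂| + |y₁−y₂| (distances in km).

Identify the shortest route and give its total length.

Plan I: 15 + 20 + 13 + 5 + 7 + 11 + 7 = 78
Plan II: 10 + 11 + 16 + 9 + 13 + 8 + 3 = 70
Plan III: 7 + 15 + 5 + 12 + 5 + 15 + 5 = 64

Shortest is Plan III, total 64 km.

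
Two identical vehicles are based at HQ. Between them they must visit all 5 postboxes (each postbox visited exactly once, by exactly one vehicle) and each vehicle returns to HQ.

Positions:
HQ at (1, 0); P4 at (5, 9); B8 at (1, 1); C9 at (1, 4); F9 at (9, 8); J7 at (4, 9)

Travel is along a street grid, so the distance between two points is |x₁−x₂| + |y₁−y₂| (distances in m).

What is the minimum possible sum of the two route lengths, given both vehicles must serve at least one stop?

Check every non-empty split of the stops between the two vehicles; for each half take its own optimal tour:
  {P4} + {B8, C9, F9, J7}: 26 + 34 = 60
  {B8} + {P4, C9, F9, J7}: 2 + 34 = 36
  {P4, B8} + {C9, F9, J7}: 26 + 34 = 60
  {C9} + {P4, B8, F9, J7}: 8 + 34 = 42
  {P4, C9} + {B8, F9, J7}: 26 + 34 = 60
  {B8, C9} + {P4, F9, J7}: 8 + 34 = 42
  … (15 splits in total)
Best: vehicle 1 HQ → B8 → HQ = 2; vehicle 2 HQ → C9 → F9 → P4 → J7 → HQ = 34; combined 36.

Minimum combined distance: 36 m.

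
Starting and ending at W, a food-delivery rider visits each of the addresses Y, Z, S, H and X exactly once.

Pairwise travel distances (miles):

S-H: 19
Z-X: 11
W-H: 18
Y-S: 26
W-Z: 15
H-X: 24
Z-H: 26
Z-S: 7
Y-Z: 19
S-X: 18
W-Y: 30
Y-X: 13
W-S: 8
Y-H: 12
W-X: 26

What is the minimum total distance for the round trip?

There are 60 distinct closed tours to check (reversals are equivalent).
W→Y→Z→S→H→X→W: 30+19+7+19+24+26 = 125
W→Y→Z→S→X→H→W: 30+19+7+18+24+18 = 116
W→Y→Z→H→S→X→W: 30+19+26+19+18+26 = 138
W→Y→Z→H→X→S→W: 30+19+26+24+18+8 = 125
W→Y→Z→X→S→H→W: 30+19+11+18+19+18 = 115
W→Y→Z→X→H→S→W: 30+19+11+24+19+8 = 111
W→Y→S→Z→H→X→W: 30+26+7+26+24+26 = 139
W→Y→S→Z→X→H→W: 30+26+7+11+24+18 = 116
W→Y→S→H→Z→X→W: 30+26+19+26+11+26 = 138
W→Y→S→H→X→Z→W: 30+26+19+24+11+15 = 125
W→Y→S→X→Z→H→W: 30+26+18+11+26+18 = 129
W→Y→S→X→H→Z→W: 30+26+18+24+26+15 = 139
W→Y→H→Z→S→X→W: 30+12+26+7+18+26 = 119
W→Y→H→Z→X→S→W: 30+12+26+11+18+8 = 105
… (46 more)
W→S→Z→X→Y→H→W: 8+7+11+13+12+18 = 69  ← best
The minimum is 69.
One optimal route: W → S → Z → X → Y → H → W (or its reverse).

Shortest round trip = 69 miles.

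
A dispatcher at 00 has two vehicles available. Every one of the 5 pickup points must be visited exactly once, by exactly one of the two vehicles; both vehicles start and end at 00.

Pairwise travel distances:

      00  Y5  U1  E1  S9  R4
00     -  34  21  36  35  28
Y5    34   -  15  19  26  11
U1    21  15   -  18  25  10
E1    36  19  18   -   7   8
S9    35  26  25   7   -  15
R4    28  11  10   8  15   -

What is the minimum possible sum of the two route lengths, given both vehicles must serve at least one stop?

There are 2^4 − 1 = 15 ways to divide the 5 stops into two non-empty groups. For each, the best each vehicle can do is its own shortest tour through its group:
  {Y5} + {U1, E1, S9, R4}: 68 + 81 = 149
  {U1} + {Y5, E1, S9, R4}: 42 + 95 = 137
  {Y5, U1} + {E1, S9, R4}: 70 + 78 = 148
  {E1} + {Y5, U1, S9, R4}: 72 + 97 = 169
  {Y5, E1} + {U1, S9, R4}: 89 + 81 = 170
  {U1, E1} + {Y5, S9, R4}: 75 + 95 = 170
  … (15 splits in total)
Best: vehicle 1 00 → U1 → 00 = 42; vehicle 2 00 → Y5 → R4 → E1 → S9 → 00 = 95; combined 137.

137 — the smallest possible combined total.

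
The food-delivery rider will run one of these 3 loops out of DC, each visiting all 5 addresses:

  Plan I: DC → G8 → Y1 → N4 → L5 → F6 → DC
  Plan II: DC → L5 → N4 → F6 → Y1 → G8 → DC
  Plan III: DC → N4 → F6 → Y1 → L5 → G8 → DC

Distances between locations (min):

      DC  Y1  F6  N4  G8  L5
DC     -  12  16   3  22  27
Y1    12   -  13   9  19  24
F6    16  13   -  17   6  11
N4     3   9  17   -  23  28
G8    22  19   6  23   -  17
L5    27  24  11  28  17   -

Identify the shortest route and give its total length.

96 min — Plan III is the shortest.

Plan I: 22 + 19 + 9 + 28 + 11 + 16 = 105
Plan II: 27 + 28 + 17 + 13 + 19 + 22 = 126
Plan III: 3 + 17 + 13 + 24 + 17 + 22 = 96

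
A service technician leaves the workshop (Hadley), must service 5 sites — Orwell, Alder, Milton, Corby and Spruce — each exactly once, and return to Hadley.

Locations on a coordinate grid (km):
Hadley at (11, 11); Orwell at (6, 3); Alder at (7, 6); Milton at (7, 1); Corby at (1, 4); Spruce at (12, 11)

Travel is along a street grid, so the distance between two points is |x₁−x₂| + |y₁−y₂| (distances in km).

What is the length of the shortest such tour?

With 5 stops there are 5!/2 = 60 distinct round trips (a route and its reverse cost the same).
Hadley → Orwell → Alder → Milton → Corby → Spruce → Hadley: 13+4+5+9+18+1 = 50
Hadley → Orwell → Alder → Milton → Spruce → Corby → Hadley: 13+4+5+15+18+17 = 72
Hadley → Orwell → Alder → Corby → Milton → Spruce → Hadley: 13+4+8+9+15+1 = 50
Hadley → Orwell → Alder → Corby → Spruce → Milton → Hadley: 13+4+8+18+15+14 = 72
Hadley → Orwell → Alder → Spruce → Milton → Corby → Hadley: 13+4+10+15+9+17 = 68
Hadley → Orwell → Alder → Spruce → Corby → Milton → Hadley: 13+4+10+18+9+14 = 68
Hadley → Orwell → Milton → Alder → Corby → Spruce → Hadley: 13+3+5+8+18+1 = 48
Hadley → Orwell → Milton → Alder → Spruce → Corby → Hadley: 13+3+5+10+18+17 = 66
Hadley → Orwell → Milton → Corby → Alder → Spruce → Hadley: 13+3+9+8+10+1 = 44
Hadley → Orwell → Milton → Corby → Spruce → Alder → Hadley: 13+3+9+18+10+9 = 62
Hadley → Orwell → Milton → Spruce → Alder → Corby → Hadley: 13+3+15+10+8+17 = 66
Hadley → Orwell → Milton → Spruce → Corby → Alder → Hadley: 13+3+15+18+8+9 = 66
Hadley → Orwell → Corby → Alder → Milton → Spruce → Hadley: 13+6+8+5+15+1 = 48
Hadley → Orwell → Corby → Alder → Spruce → Milton → Hadley: 13+6+8+10+15+14 = 66
… (46 more)
Hadley → Alder → Milton → Orwell → Corby → Spruce → Hadley: 9+5+3+6+18+1 = 42  ← best
The minimum is 42.
One optimal route: Hadley → Alder → Milton → Orwell → Corby → Spruce → Hadley (or its reverse).

42 km — the shortest possible round trip.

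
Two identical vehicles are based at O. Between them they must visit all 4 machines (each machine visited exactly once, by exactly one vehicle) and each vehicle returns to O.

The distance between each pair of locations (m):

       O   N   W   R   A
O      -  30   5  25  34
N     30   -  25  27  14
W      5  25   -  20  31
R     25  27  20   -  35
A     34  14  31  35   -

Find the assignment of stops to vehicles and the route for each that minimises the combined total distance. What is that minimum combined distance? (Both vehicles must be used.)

110 m — the smallest possible combined total.

There are 2^3 − 1 = 7 ways to divide the 4 stops into two non-empty groups. For each, the best each vehicle can do is its own shortest tour through its group:
  {N} + {W, R, A}: 60 + 94 = 154
  {W} + {N, R, A}: 10 + 100 = 110
  {N, W} + {R, A}: 60 + 94 = 154
  {R} + {N, W, A}: 50 + 78 = 128
  {N, R} + {W, A}: 82 + 70 = 152
  {W, R} + {N, A}: 50 + 78 = 128
  … (7 splits in total)
Best: vehicle 1 O → W → O = 10; vehicle 2 O → R → N → A → O = 100; combined 110.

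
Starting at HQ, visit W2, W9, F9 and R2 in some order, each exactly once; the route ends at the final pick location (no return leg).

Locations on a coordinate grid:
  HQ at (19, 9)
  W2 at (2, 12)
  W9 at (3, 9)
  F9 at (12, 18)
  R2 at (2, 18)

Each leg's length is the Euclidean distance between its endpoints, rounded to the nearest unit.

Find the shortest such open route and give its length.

30 — the minimum one-way total.

There are 4! = 24 possible orderings.
HQ→W2→W9→F9→R2: 17+3+13+10 = 43
HQ→W2→W9→R2→F9: 17+3+9+10 = 39
HQ→W2→F9→W9→R2: 17+12+13+9 = 51
HQ→W2→F9→R2→W9: 17+12+10+9 = 48
HQ→W2→R2→W9→F9: 17+6+9+13 = 45
HQ→W2→R2→F9→W9: 17+6+10+13 = 46
HQ→W9→W2→F9→R2: 16+3+12+10 = 41
HQ→W9→W2→R2→F9: 16+3+6+10 = 35
HQ→W9→F9→W2→R2: 16+13+12+6 = 47
HQ→W9→F9→R2→W2: 16+13+10+6 = 45
HQ→W9→R2→W2→F9: 16+9+6+12 = 43
HQ→W9→R2→F9→W2: 16+9+10+12 = 47
HQ→F9→W2→W9→R2: 11+12+3+9 = 35
HQ→F9→W2→R2→W9: 11+12+6+9 = 38
… (10 more)
HQ→F9→R2→W2→W9: 11+10+6+3 = 30  ← best
The minimum is 30.
One shortest path: HQ → F9 → R2 → W2 → W9.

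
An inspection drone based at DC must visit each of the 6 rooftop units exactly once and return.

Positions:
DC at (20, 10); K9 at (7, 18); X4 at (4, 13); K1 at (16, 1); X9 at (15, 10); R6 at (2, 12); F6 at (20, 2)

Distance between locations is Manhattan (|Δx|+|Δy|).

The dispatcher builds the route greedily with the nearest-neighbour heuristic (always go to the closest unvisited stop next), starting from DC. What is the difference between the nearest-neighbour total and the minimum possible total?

Excess over optimum: 12.

From DC: X9=5, F6=8, K1=13, X4=19, R6=20, K9=21 → choose X9 (5).
From X9: K1=10, F6=13, X4=14, R6=15, K9=16 → choose K1 (10).
From K1: F6=5, X4=24, R6=25, K9=26 → choose F6 (5).
From F6: X4=27, R6=28, K9=29 → choose X4 (27).
From X4: R6=3, K9=8 → choose R6 (3).
From R6: K9=11 → choose K9 (11).
NN route DC → X9 → K1 → F6 → X4 → R6 → K9 → DC costs 82.
Optimal: DC → K9 → X4 → R6 → X9 → K1 → F6 → DC costs 70 (by enumerating all 360 distinct tours).
Excess = 82 − 70 = 12.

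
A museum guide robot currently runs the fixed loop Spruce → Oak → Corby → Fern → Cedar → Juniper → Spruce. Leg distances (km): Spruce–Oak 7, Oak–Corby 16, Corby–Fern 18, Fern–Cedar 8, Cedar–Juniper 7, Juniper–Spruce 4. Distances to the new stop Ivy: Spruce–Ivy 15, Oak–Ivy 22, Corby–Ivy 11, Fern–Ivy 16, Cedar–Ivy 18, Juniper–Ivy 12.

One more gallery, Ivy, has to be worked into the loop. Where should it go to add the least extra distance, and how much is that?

Adding 9 km by placing Ivy on the Corby–Fern leg.

Insertion cost between consecutive stops i–j is d(i,Ivy) + d(Ivy,j) − d(i,j):
  between Spruce and Oak: 15 + 22 − 7 = 30
  between Oak and Corby: 22 + 11 − 16 = 17
  between Corby and Fern: 11 + 16 − 18 = 9
  between Fern and Cedar: 16 + 18 − 8 = 26
  between Cedar and Juniper: 18 + 12 − 7 = 23
  between Juniper and Spruce: 12 + 15 − 4 = 23
Cheapest insertion is between Corby and Fern, adding 9.
New total = 60 + 9 = 69.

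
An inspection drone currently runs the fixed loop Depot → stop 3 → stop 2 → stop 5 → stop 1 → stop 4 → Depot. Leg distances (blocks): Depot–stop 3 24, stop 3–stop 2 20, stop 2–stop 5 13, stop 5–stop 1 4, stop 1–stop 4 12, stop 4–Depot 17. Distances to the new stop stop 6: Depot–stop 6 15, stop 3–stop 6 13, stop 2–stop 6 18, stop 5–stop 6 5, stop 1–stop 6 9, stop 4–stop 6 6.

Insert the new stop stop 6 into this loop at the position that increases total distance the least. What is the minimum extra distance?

Insertion cost between consecutive stops i–j is d(i,stop 6) + d(stop 6,j) − d(i,j):
  between Depot and stop 3: 15 + 13 − 24 = 4
  between stop 3 and stop 2: 13 + 18 − 20 = 11
  between stop 2 and stop 5: 18 + 5 − 13 = 10
  between stop 5 and stop 1: 5 + 9 − 4 = 10
  between stop 1 and stop 4: 9 + 6 − 12 = 3
  between stop 4 and Depot: 6 + 15 − 17 = 4
Cheapest insertion is between stop 1 and stop 4, adding 3.
New total = 90 + 3 = 93.

+3 blocks — insert stop 6 between stop 1 and stop 4.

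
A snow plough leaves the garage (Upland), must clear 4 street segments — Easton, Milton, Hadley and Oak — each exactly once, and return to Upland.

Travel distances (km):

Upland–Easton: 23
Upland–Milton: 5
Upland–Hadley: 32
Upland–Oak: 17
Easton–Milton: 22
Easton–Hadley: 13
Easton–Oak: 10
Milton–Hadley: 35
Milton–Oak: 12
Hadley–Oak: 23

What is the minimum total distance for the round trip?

With 4 stops there are 4!/2 = 12 distinct round trips (a route and its reverse cost the same).
Upland → Easton → Milton → Hadley → Oak → Upland: 23+22+35+23+17 = 120
Upland → Easton → Milton → Oak → Hadley → Upland: 23+22+12+23+32 = 112
Upland → Easton → Hadley → Milton → Oak → Upland: 23+13+35+12+17 = 100
Upland → Easton → Hadley → Oak → Milton → Upland: 23+13+23+12+5 = 76
Upland → Easton → Oak → Milton → Hadley → Upland: 23+10+12+35+32 = 112
Upland → Easton → Oak → Hadley → Milton → Upland: 23+10+23+35+5 = 96
Upland → Milton → Easton → Hadley → Oak → Upland: 5+22+13+23+17 = 80
Upland → Milton → Easton → Oak → Hadley → Upland: 5+22+10+23+32 = 92
Upland → Milton → Hadley → Easton → Oak → Upland: 5+35+13+10+17 = 80
Upland → Milton → Oak → Easton → Hadley → Upland: 5+12+10+13+32 = 72
Upland → Hadley → Easton → Milton → Oak → Upland: 32+13+22+12+17 = 96
Upland → Hadley → Milton → Easton → Oak → Upland: 32+35+22+10+17 = 116
The minimum is 72.
One optimal route: Upland → Milton → Oak → Easton → Hadley → Upland (or its reverse).

72 km — the shortest possible round trip.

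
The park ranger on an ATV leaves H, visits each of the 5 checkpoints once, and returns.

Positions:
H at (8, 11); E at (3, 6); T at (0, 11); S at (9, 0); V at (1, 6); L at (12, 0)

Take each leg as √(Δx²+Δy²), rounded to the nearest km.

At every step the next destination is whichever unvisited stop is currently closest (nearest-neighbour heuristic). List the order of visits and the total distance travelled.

Total distance 43 km via the nearest-neighbour route H → E → V → T → S → L → H.

From H: distances to unvisited — E=7, T=8, V=9, S=11, L=12. Nearest is E (7).
From E: distances to unvisited — V=2, T=6, S=8, L=11. Nearest is V (2).
From V: distances to unvisited — T=5, S=10, L=13. Nearest is T (5).
From T: distances to unvisited — S=14, L=16. Nearest is S (14).
From S: distances to unvisited — L=3. Nearest is L (3).
Return L→H: 12.
Total = 7 + 2 + 5 + 14 + 3 + 12 = 43.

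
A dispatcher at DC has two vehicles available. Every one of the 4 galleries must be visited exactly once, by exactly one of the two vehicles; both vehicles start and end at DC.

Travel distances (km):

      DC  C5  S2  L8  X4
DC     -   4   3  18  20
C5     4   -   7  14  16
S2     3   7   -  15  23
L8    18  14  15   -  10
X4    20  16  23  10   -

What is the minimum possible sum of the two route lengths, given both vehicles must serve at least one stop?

54 km — the smallest possible combined total.

Try each way of splitting the stops between the two vehicles (each non-empty) and, for each split, find the best tour for each vehicle:
  {C5} + {S2, L8, X4}: 8 + 48 = 56
  {S2} + {C5, L8, X4}: 6 + 48 = 54
  {C5, S2} + {L8, X4}: 14 + 48 = 62
  {L8} + {C5, S2, X4}: 36 + 46 = 82
  {C5, L8} + {S2, X4}: 36 + 46 = 82
  {S2, L8} + {C5, X4}: 36 + 40 = 76
  … (7 splits in total)
Best: vehicle 1 DC → S2 → DC = 6; vehicle 2 DC → C5 → L8 → X4 → DC = 48; combined 54.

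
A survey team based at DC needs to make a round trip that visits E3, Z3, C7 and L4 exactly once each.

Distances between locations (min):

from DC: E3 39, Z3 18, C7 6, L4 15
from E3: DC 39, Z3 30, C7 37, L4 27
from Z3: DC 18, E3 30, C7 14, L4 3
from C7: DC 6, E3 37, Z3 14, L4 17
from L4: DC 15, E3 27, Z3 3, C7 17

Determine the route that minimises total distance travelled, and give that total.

There are 12 distinct closed tours to check (reversals are equivalent).
DC → E3 → Z3 → C7 → L4 → DC: 39+30+14+17+15 = 115
DC → E3 → Z3 → L4 → C7 → DC: 39+30+3+17+6 = 95
DC → E3 → C7 → Z3 → L4 → DC: 39+37+14+3+15 = 108
DC → E3 → C7 → L4 → Z3 → DC: 39+37+17+3+18 = 114
DC → E3 → L4 → Z3 → C7 → DC: 39+27+3+14+6 = 89
DC → E3 → L4 → C7 → Z3 → DC: 39+27+17+14+18 = 115
DC → Z3 → E3 → C7 → L4 → DC: 18+30+37+17+15 = 117
DC → Z3 → E3 → L4 → C7 → DC: 18+30+27+17+6 = 98
DC → Z3 → C7 → E3 → L4 → DC: 18+14+37+27+15 = 111
DC → Z3 → L4 → E3 → C7 → DC: 18+3+27+37+6 = 91
DC → C7 → E3 → Z3 → L4 → DC: 6+37+30+3+15 = 91
DC → C7 → Z3 → E3 → L4 → DC: 6+14+30+27+15 = 92
The minimum is 89.
One optimal route: DC → E3 → L4 → Z3 → C7 → DC (or its reverse).

89 min — the shortest possible round trip.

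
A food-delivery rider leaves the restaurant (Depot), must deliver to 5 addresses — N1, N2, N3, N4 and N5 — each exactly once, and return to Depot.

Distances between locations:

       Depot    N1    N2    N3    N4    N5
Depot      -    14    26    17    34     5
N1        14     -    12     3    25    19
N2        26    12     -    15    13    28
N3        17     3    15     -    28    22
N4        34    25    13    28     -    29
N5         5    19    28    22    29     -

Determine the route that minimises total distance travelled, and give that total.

79 — the shortest possible round trip.

Depot - N1 - N2 - N3 - N4 - N5 - Depot: 14+12+15+28+29+5 = 103
Depot - N1 - N2 - N3 - N5 - N4 - Depot: 14+12+15+22+29+34 = 126
Depot - N1 - N2 - N4 - N3 - N5 - Depot: 14+12+13+28+22+5 = 94
Depot - N1 - N2 - N4 - N5 - N3 - Depot: 14+12+13+29+22+17 = 107
Depot - N1 - N2 - N5 - N3 - N4 - Depot: 14+12+28+22+28+34 = 138
Depot - N1 - N2 - N5 - N4 - N3 - Depot: 14+12+28+29+28+17 = 128
Depot - N1 - N3 - N2 - N4 - N5 - Depot: 14+3+15+13+29+5 = 79
Depot - N1 - N3 - N2 - N5 - N4 - Depot: 14+3+15+28+29+34 = 123
Depot - N1 - N3 - N4 - N2 - N5 - Depot: 14+3+28+13+28+5 = 91
Depot - N1 - N3 - N4 - N5 - N2 - Depot: 14+3+28+29+28+26 = 128
Depot - N1 - N3 - N5 - N2 - N4 - Depot: 14+3+22+28+13+34 = 114
Depot - N1 - N3 - N5 - N4 - N2 - Depot: 14+3+22+29+13+26 = 107
Depot - N1 - N4 - N2 - N3 - N5 - Depot: 14+25+13+15+22+5 = 94
Depot - N1 - N4 - N2 - N5 - N3 - Depot: 14+25+13+28+22+17 = 119
… (46 more)
The minimum is 79.
One optimal route: Depot → N1 → N3 → N2 → N4 → N5 → Depot (or its reverse).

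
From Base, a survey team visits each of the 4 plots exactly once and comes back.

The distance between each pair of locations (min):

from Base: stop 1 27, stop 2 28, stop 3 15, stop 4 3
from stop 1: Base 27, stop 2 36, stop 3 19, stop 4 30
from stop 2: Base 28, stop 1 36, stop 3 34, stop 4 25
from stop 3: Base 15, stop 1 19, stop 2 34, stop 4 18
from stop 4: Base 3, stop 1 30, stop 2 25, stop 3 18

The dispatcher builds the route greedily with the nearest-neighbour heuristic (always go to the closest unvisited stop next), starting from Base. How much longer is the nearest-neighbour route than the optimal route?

6 min longer than the optimal tour.

From Base: stop 4=3, stop 3=15, stop 1=27, stop 2=28 → choose stop 4 (3).
From stop 4: stop 3=18, stop 2=25, stop 1=30 → choose stop 3 (18).
From stop 3: stop 1=19, stop 2=34 → choose stop 1 (19).
From stop 1: stop 2=36 → choose stop 2 (36).
NN route Base → stop 4 → stop 3 → stop 1 → stop 2 → Base costs 104.
Optimal: Base → stop 3 → stop 1 → stop 2 → stop 4 → Base costs 98 (by enumerating all 12 distinct tours).
Excess = 104 − 98 = 6.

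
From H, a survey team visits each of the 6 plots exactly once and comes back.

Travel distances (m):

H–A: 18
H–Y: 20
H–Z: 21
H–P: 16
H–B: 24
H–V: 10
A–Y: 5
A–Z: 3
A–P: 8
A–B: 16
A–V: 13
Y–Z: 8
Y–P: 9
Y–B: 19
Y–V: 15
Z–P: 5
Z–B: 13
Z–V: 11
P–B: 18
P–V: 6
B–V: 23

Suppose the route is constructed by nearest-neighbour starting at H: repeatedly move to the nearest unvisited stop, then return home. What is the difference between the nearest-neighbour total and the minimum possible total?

2 m longer than the optimal tour.

H: V=10, P=16, A=18, Y=20, Z=21, B=24 ⇒ V
V: P=6, Z=11, A=13, Y=15, B=23 ⇒ P
P: Z=5, A=8, Y=9, B=18 ⇒ Z
Z: A=3, Y=8, B=13 ⇒ A
A: Y=5, B=16 ⇒ Y
Y: B=19 ⇒ B
NN route H → V → P → Z → A → Y → B → H costs 72.
Optimal: H → B → Z → A → Y → P → V → H costs 70 (by enumerating all 360 distinct tours).
Excess = 72 − 70 = 2.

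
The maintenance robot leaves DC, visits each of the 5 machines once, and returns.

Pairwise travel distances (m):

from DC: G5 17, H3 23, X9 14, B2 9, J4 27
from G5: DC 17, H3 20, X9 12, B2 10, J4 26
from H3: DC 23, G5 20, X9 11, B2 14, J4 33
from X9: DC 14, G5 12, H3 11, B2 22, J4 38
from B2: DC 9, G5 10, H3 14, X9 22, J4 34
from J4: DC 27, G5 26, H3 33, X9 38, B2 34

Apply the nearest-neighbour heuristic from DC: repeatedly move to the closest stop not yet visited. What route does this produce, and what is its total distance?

Total distance 102 m via the nearest-neighbour route DC → B2 → G5 → X9 → H3 → J4 → DC.

DC → [B2:9 / X9:14 / G5:17 / H3:23 / J4:27] → B2 (9)
B2 → [G5:10 / H3:14 / X9:22 / J4:34] → G5 (10)
G5 → [X9:12 / H3:20 / J4:26] → X9 (12)
X9 → [H3:11 / J4:38] → H3 (11)
H3 → [J4:33] → J4 (33)
Return J4→DC: 27.
Total = 9 + 10 + 12 + 11 + 33 + 27 = 102.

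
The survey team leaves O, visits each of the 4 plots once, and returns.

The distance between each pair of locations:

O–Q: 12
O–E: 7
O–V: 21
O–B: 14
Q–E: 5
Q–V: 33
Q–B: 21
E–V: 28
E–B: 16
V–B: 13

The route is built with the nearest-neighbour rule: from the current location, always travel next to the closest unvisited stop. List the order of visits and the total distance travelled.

From O: distances to unvisited — E=7, Q=12, B=14, V=21. Nearest is E (7).
From E: distances to unvisited — Q=5, B=16, V=28. Nearest is Q (5).
From Q: distances to unvisited — B=21, V=33. Nearest is B (21).
From B: distances to unvisited — V=13. Nearest is V (13).
Return V→O: 21.
Total = 7 + 5 + 21 + 13 + 21 = 67.

67 along O → E → Q → B → V → O.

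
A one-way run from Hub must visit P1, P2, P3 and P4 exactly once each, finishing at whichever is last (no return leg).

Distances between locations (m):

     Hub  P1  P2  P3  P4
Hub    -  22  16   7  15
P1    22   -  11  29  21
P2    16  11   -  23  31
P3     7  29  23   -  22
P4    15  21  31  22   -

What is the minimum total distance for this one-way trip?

61 m — the minimum one-way total.

There are 4! = 24 possible orderings.
Hub - P1 - P2 - P3 - P4: 22+11+23+22 = 78
Hub - P1 - P2 - P4 - P3: 22+11+31+22 = 86
Hub - P1 - P3 - P2 - P4: 22+29+23+31 = 105
Hub - P1 - P3 - P4 - P2: 22+29+22+31 = 104
Hub - P1 - P4 - P2 - P3: 22+21+31+23 = 97
Hub - P1 - P4 - P3 - P2: 22+21+22+23 = 88
Hub - P2 - P1 - P3 - P4: 16+11+29+22 = 78
Hub - P2 - P1 - P4 - P3: 16+11+21+22 = 70
Hub - P2 - P3 - P1 - P4: 16+23+29+21 = 89
Hub - P2 - P3 - P4 - P1: 16+23+22+21 = 82
Hub - P2 - P4 - P1 - P3: 16+31+21+29 = 97
Hub - P2 - P4 - P3 - P1: 16+31+22+29 = 98
Hub - P3 - P1 - P2 - P4: 7+29+11+31 = 78
Hub - P3 - P1 - P4 - P2: 7+29+21+31 = 88
… (10 more)
Hub - P3 - P4 - P1 - P2: 7+22+21+11 = 61  ← best
The minimum is 61.
One shortest path: Hub → P3 → P4 → P1 → P2.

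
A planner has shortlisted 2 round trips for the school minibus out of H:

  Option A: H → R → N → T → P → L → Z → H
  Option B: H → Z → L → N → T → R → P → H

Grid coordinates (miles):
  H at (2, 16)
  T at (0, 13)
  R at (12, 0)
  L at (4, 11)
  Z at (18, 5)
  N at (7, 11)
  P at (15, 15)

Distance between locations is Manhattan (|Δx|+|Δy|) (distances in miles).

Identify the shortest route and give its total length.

Shortest is Option B, total 116 miles.

Option A: 26 + 16 + 9 + 17 + 15 + 20 + 27 = 130
Option B: 27 + 20 + 3 + 9 + 25 + 18 + 14 = 116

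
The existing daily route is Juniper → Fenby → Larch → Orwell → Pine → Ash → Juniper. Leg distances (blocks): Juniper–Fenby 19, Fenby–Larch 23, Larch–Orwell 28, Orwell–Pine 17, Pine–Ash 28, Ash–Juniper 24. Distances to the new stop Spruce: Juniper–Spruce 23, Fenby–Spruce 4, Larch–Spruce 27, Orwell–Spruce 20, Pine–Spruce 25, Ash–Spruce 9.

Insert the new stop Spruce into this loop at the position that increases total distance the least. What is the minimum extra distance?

Minimum extra distance: 6 blocks, inserting Spruce between Pine and Ash.

Insertion cost between consecutive stops i–j is d(i,Spruce) + d(Spruce,j) − d(i,j):
  between Juniper and Fenby: 23 + 4 − 19 = 8
  between Fenby and Larch: 4 + 27 − 23 = 8
  between Larch and Orwell: 27 + 20 − 28 = 19
  between Orwell and Pine: 20 + 25 − 17 = 28
  between Pine and Ash: 25 + 9 − 28 = 6
  between Ash and Juniper: 9 + 23 − 24 = 8
Cheapest insertion is between Pine and Ash, adding 6.
New total = 139 + 6 = 145.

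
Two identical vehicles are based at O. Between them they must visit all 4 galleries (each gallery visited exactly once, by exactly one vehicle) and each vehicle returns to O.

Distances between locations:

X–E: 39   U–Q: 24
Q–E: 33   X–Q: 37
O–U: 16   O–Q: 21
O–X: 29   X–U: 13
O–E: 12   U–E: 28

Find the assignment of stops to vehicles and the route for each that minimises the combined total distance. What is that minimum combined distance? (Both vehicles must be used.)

There are 2^3 − 1 = 7 ways to divide the 4 stops into two non-empty groups. For each, the best each vehicle can do is its own shortest tour through its group:
  {X} + {U, Q, E}: 58 + 85 = 143
  {U} + {X, Q, E}: 32 + 109 = 141
  {X, U} + {Q, E}: 58 + 66 = 124
  {Q} + {X, U, E}: 42 + 80 = 122
  {X, Q} + {U, E}: 87 + 56 = 143
  {U, Q} + {X, E}: 61 + 80 = 141
  … (7 splits in total)
  {X, U, Q} + {E}: 87 + 24 = 111  ← best
Best: vehicle 1 O → X → U → Q → O = 87; vehicle 2 O → E → O = 24; combined 111.

111 — the smallest possible combined total.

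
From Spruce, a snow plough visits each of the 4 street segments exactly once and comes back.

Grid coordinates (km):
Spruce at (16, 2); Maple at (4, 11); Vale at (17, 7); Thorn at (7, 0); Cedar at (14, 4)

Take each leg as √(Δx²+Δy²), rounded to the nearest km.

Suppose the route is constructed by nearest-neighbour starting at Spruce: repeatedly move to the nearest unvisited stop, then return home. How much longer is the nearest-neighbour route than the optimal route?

From Spruce: Cedar=3, Vale=5, Thorn=9, Maple=15 → choose Cedar (3).
From Cedar: Vale=4, Thorn=8, Maple=12 → choose Vale (4).
From Vale: Thorn=12, Maple=14 → choose Thorn (12).
From Thorn: Maple=11 → choose Maple (11).
NN route Spruce → Cedar → Vale → Thorn → Maple → Spruce costs 45.
Optimal: Spruce → Vale → Maple → Thorn → Cedar → Spruce costs 41 (by enumerating all 12 distinct tours).
Excess = 45 − 41 = 4.

The nearest-neighbour route is 4 km longer than optimal.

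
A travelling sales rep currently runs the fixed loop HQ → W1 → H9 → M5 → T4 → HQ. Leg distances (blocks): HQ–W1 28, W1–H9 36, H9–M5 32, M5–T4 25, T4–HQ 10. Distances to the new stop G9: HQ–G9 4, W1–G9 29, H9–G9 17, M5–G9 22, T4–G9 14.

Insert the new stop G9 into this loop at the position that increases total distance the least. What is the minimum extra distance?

Adding 5 blocks by placing G9 on the HQ–W1 leg.

Insertion cost between consecutive stops i–j is d(i,G9) + d(G9,j) − d(i,j):
  between HQ and W1: 4 + 29 − 28 = 5
  between W1 and H9: 29 + 17 − 36 = 10
  between H9 and M5: 17 + 22 − 32 = 7
  between M5 and T4: 22 + 14 − 25 = 11
  between T4 and HQ: 14 + 4 − 10 = 8
Cheapest insertion is between HQ and W1, adding 5.
New total = 131 + 5 = 136.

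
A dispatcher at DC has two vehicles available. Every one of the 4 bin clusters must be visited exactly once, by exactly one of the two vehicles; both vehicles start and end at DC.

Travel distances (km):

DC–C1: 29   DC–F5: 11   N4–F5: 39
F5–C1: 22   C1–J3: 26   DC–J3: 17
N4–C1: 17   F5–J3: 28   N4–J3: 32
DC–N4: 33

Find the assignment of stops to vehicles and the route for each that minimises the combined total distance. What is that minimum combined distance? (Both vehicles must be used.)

Minimum combined distance: 115 km.

Try each way of splitting the stops between the two vehicles (each non-empty) and, for each split, find the best tour for each vehicle:
  {N4} + {F5, C1, J3}: 66 + 76 = 142
  {F5} + {N4, C1, J3}: 22 + 93 = 115
  {N4, F5} + {C1, J3}: 83 + 72 = 155
  {C1} + {N4, F5, J3}: 58 + 99 = 157
  {N4, C1} + {F5, J3}: 79 + 56 = 135
  {F5, C1} + {N4, J3}: 62 + 82 = 144
  … (7 splits in total)
Best: vehicle 1 DC → F5 → DC = 22; vehicle 2 DC → N4 → C1 → J3 → DC = 93; combined 115.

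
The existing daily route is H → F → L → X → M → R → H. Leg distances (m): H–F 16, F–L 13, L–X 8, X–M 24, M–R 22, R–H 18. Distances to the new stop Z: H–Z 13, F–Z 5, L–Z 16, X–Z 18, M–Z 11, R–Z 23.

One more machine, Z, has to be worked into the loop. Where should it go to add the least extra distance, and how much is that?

Minimum extra distance: 2 m, inserting Z between H and F.

Insertion cost between consecutive stops i–j is d(i,Z) + d(Z,j) − d(i,j):
  between H and F: 13 + 5 − 16 = 2
  between F and L: 5 + 16 − 13 = 8
  between L and X: 16 + 18 − 8 = 26
  between X and M: 18 + 11 − 24 = 5
  between M and R: 11 + 23 − 22 = 12
  between R and H: 23 + 13 − 18 = 18
Cheapest insertion is between H and F, adding 2.
New total = 101 + 2 = 103.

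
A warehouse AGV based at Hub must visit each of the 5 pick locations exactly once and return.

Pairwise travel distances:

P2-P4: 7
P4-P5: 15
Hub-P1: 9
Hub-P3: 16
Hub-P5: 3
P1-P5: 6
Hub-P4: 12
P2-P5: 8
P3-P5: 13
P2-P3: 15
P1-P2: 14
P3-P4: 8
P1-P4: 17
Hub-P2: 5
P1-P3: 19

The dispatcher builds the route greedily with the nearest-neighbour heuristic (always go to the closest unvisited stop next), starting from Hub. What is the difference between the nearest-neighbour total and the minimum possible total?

From Hub: P5=3, P2=5, P1=9, P4=12, P3=16 → choose P5 (3).
From P5: P1=6, P2=8, P3=13, P4=15 → choose P1 (6).
From P1: P2=14, P4=17, P3=19 → choose P2 (14).
From P2: P4=7, P3=15 → choose P4 (7).
From P4: P3=8 → choose P3 (8).
NN route Hub → P5 → P1 → P2 → P4 → P3 → Hub costs 54.
Optimal: Hub → P1 → P5 → P3 → P4 → P2 → Hub costs 48 (by enumerating all 60 distinct tours).
Excess = 54 − 48 = 6.

The nearest-neighbour route is 6 longer than optimal.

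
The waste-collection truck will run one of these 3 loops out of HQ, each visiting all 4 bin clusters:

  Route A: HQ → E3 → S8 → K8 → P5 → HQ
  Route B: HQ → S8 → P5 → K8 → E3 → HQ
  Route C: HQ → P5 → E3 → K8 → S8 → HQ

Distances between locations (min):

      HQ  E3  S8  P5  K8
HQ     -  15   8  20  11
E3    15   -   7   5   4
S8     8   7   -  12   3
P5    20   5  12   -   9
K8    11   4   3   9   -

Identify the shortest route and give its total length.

40 min — Route C is the shortest.

Route A: 15 + 7 + 3 + 9 + 20 = 54
Route B: 8 + 12 + 9 + 4 + 15 = 48
Route C: 20 + 5 + 4 + 3 + 8 = 40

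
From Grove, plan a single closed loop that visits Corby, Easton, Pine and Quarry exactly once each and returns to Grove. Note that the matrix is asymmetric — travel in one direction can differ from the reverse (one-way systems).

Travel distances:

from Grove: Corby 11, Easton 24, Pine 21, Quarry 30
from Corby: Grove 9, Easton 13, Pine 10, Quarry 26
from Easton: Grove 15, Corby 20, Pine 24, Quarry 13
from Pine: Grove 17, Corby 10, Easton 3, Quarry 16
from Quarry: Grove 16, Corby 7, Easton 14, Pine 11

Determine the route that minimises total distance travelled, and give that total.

Grove-Corby-Easton-Pine-Quarry-Grove: 11+13+24+16+16 = 80
Grove-Corby-Easton-Quarry-Pine-Grove: 11+13+13+11+17 = 65
Grove-Corby-Pine-Easton-Quarry-Grove: 11+10+3+13+16 = 53
Grove-Corby-Pine-Quarry-Easton-Grove: 11+10+16+14+15 = 66
Grove-Corby-Quarry-Easton-Pine-Grove: 11+26+14+24+17 = 92
Grove-Corby-Quarry-Pine-Easton-Grove: 11+26+11+3+15 = 66
Grove-Easton-Corby-Pine-Quarry-Grove: 24+20+10+16+16 = 86
Grove-Easton-Corby-Quarry-Pine-Grove: 24+20+26+11+17 = 98
Grove-Easton-Pine-Corby-Quarry-Grove: 24+24+10+26+16 = 100
Grove-Easton-Pine-Quarry-Corby-Grove: 24+24+16+7+9 = 80
Grove-Easton-Quarry-Corby-Pine-Grove: 24+13+7+10+17 = 71
Grove-Easton-Quarry-Pine-Corby-Grove: 24+13+11+10+9 = 67
Grove-Pine-Corby-Easton-Quarry-Grove: 21+10+13+13+16 = 73
Grove-Pine-Corby-Quarry-Easton-Grove: 21+10+26+14+15 = 86
… (10 more)
The minimum is 53.
One optimal route: Grove → Corby → Pine → Easton → Quarry → Grove.

Minimum total distance: 53.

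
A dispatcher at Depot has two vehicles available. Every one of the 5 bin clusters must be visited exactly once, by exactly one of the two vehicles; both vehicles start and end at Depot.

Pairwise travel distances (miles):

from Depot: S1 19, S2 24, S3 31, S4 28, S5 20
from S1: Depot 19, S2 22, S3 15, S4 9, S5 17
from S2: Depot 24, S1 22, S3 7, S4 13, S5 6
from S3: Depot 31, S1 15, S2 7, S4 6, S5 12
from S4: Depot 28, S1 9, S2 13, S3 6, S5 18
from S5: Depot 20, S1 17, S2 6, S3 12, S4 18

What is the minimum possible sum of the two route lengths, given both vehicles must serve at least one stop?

There are 2^4 − 1 = 15 ways to divide the 5 stops into two non-empty groups. For each, the best each vehicle can do is its own shortest tour through its group:
  {S1} + {S2, S3, S4, S5}: 38 + 67 = 105
  {S2} + {S1, S3, S4, S5}: 48 + 66 = 114
  {S1, S2} + {S3, S4, S5}: 65 + 66 = 131
  {S3} + {S1, S2, S4, S5}: 62 + 67 = 129
  {S1, S3} + {S2, S4, S5}: 65 + 67 = 132
  {S2, S3} + {S1, S4, S5}: 62 + 66 = 128
  … (15 splits in total)
Best: vehicle 1 Depot → S1 → Depot = 38; vehicle 2 Depot → S4 → S3 → S2 → S5 → Depot = 67; combined 105.

Minimum combined distance: 105 miles.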